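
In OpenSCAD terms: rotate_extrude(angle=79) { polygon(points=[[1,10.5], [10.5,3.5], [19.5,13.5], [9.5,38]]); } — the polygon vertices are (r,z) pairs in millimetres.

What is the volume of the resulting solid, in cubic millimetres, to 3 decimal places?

Volume = 4457.119 mm³

Profile (r,z), 4 vertices: (1,10.5) (10.5,3.5) (19.5,13.5) (9.5,38)
edge 0: (1,10.5)→(10.5,3.5)  cross = 1·3.5 − 10.5·10.5 = -106.7500; (r_i+r_j)·cross = 11.5·-106.7500 = -1227.6250
edge 1: (10.5,3.5)→(19.5,13.5)  cross = 10.5·13.5 − 19.5·3.5 = 73.5000; (r_i+r_j)·cross = 30·73.5000 = 2205.0000
edge 2: (19.5,13.5)→(9.5,38)  cross = 19.5·38 − 9.5·13.5 = 612.7500; (r_i+r_j)·cross = 29·612.7500 = 17769.7500
edge 3: (9.5,38)→(1,10.5)  cross = 9.5·10.5 − 1·38 = 61.7500; (r_i+r_j)·cross = 10.5·61.7500 = 648.3750
Σcross = 641.2500 → A = |Σcross|/2 = 320.6250 mm²
Σ(r_i+r_j)·cross = 19395.5000 → first moment M = |Σ|/6 = 3232.5833
R_c = M/A = 3232.5833/320.6250 = 10.0821 mm
θ = 79° = 1.378810 rad
V = θ·R_c·A = 1.378810·10.0821·320.6250 = 4457.119 mm³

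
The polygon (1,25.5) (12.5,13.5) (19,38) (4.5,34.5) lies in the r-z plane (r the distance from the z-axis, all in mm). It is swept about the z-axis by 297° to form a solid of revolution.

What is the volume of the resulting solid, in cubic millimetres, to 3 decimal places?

Profile (r,z), 4 vertices: (1,25.5) (12.5,13.5) (19,38) (4.5,34.5)
edge 0: (1,25.5)→(12.5,13.5)  cross = 1·13.5 − 12.5·25.5 = -305.2500; (r_i+r_j)·cross = 13.5·-305.2500 = -4120.8750
edge 1: (12.5,13.5)→(19,38)  cross = 12.5·38 − 19·13.5 = 218.5000; (r_i+r_j)·cross = 31.5·218.5000 = 6882.7500
edge 2: (19,38)→(4.5,34.5)  cross = 19·34.5 − 4.5·38 = 484.5000; (r_i+r_j)·cross = 23.5·484.5000 = 11385.7500
edge 3: (4.5,34.5)→(1,25.5)  cross = 4.5·25.5 − 1·34.5 = 80.2500; (r_i+r_j)·cross = 5.5·80.2500 = 441.3750
Σcross = 478.0000 → A = |Σcross|/2 = 239.0000 mm²
Σ(r_i+r_j)·cross = 14589.0000 → first moment M = |Σ|/6 = 2431.5000
R_c = M/A = 2431.5000/239.0000 = 10.1736 mm
θ = 297° = 5.183628 rad
V = θ·R_c·A = 5.183628·10.1736·239.0000 = 12603.991 mm³

Volume = 12603.991 mm³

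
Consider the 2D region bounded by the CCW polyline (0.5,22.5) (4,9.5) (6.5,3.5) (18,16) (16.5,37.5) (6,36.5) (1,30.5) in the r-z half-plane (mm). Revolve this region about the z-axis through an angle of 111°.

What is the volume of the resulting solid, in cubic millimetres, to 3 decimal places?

Profile (r,z), 7 vertices: (0.5,22.5) (4,9.5) (6.5,3.5) (18,16) (16.5,37.5) (6,36.5) (1,30.5)
edge 0: (0.5,22.5)→(4,9.5)  cross = 0.5·9.5 − 4·22.5 = -85.2500; (r_i+r_j)·cross = 4.5·-85.2500 = -383.6250
edge 1: (4,9.5)→(6.5,3.5)  cross = 4·3.5 − 6.5·9.5 = -47.7500; (r_i+r_j)·cross = 10.5·-47.7500 = -501.3750
edge 2: (6.5,3.5)→(18,16)  cross = 6.5·16 − 18·3.5 = 41.0000; (r_i+r_j)·cross = 24.5·41.0000 = 1004.5000
edge 3: (18,16)→(16.5,37.5)  cross = 18·37.5 − 16.5·16 = 411.0000; (r_i+r_j)·cross = 34.5·411.0000 = 14179.5000
edge 4: (16.5,37.5)→(6,36.5)  cross = 16.5·36.5 − 6·37.5 = 377.2500; (r_i+r_j)·cross = 22.5·377.2500 = 8488.1250
edge 5: (6,36.5)→(1,30.5)  cross = 6·30.5 − 1·36.5 = 146.5000; (r_i+r_j)·cross = 7·146.5000 = 1025.5000
edge 6: (1,30.5)→(0.5,22.5)  cross = 1·22.5 − 0.5·30.5 = 7.2500; (r_i+r_j)·cross = 1.5·7.2500 = 10.8750
Σcross = 850.0000 → A = |Σcross|/2 = 425.0000 mm²
Σ(r_i+r_j)·cross = 23823.5000 → first moment M = |Σ|/6 = 3970.5833
R_c = M/A = 3970.5833/425.0000 = 9.3425 mm
θ = 111° = 1.937315 rad
V = θ·R_c·A = 1.937315·9.3425·425.0000 = 7692.273 mm³

Volume = 7692.273 mm³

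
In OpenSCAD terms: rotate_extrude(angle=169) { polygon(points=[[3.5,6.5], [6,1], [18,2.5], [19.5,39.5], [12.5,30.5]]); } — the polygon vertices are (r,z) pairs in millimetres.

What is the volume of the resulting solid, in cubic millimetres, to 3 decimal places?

Profile (r,z), 5 vertices: (3.5,6.5) (6,1) (18,2.5) (19.5,39.5) (12.5,30.5)
edge 0: (3.5,6.5)→(6,1)  cross = 3.5·1 − 6·6.5 = -35.5000; (r_i+r_j)·cross = 9.5·-35.5000 = -337.2500
edge 1: (6,1)→(18,2.5)  cross = 6·2.5 − 18·1 = -3.0000; (r_i+r_j)·cross = 24·-3.0000 = -72.0000
edge 2: (18,2.5)→(19.5,39.5)  cross = 18·39.5 − 19.5·2.5 = 662.2500; (r_i+r_j)·cross = 37.5·662.2500 = 24834.3750
edge 3: (19.5,39.5)→(12.5,30.5)  cross = 19.5·30.5 − 12.5·39.5 = 101.0000; (r_i+r_j)·cross = 32·101.0000 = 3232.0000
edge 4: (12.5,30.5)→(3.5,6.5)  cross = 12.5·6.5 − 3.5·30.5 = -25.5000; (r_i+r_j)·cross = 16·-25.5000 = -408.0000
Σcross = 699.2500 → A = |Σcross|/2 = 349.6250 mm²
Σ(r_i+r_j)·cross = 27249.1250 → first moment M = |Σ|/6 = 4541.5208
R_c = M/A = 4541.5208/349.6250 = 12.9897 mm
θ = 169° = 2.949606 rad
V = θ·R_c·A = 2.949606·12.9897·349.6250 = 13395.699 mm³

Volume = 13395.699 mm³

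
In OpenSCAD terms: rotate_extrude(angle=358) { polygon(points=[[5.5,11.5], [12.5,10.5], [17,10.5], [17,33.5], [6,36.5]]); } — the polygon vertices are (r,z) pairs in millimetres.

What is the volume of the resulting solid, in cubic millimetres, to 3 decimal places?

Volume = 19250.426 mm³

Profile (r,z), 5 vertices: (5.5,11.5) (12.5,10.5) (17,10.5) (17,33.5) (6,36.5)
edge 0: (5.5,11.5)→(12.5,10.5)  cross = 5.5·10.5 − 12.5·11.5 = -86.0000; (r_i+r_j)·cross = 18·-86.0000 = -1548.0000
edge 1: (12.5,10.5)→(17,10.5)  cross = 12.5·10.5 − 17·10.5 = -47.2500; (r_i+r_j)·cross = 29.5·-47.2500 = -1393.8750
edge 2: (17,10.5)→(17,33.5)  cross = 17·33.5 − 17·10.5 = 391.0000; (r_i+r_j)·cross = 34·391.0000 = 13294.0000
edge 3: (17,33.5)→(6,36.5)  cross = 17·36.5 − 6·33.5 = 419.5000; (r_i+r_j)·cross = 23·419.5000 = 9648.5000
edge 4: (6,36.5)→(5.5,11.5)  cross = 6·11.5 − 5.5·36.5 = -131.7500; (r_i+r_j)·cross = 11.5·-131.7500 = -1515.1250
Σcross = 545.5000 → A = |Σcross|/2 = 272.7500 mm²
Σ(r_i+r_j)·cross = 18485.5000 → first moment M = |Σ|/6 = 3080.9167
R_c = M/A = 3080.9167/272.7500 = 11.2958 mm
θ = 358° = 6.248279 rad
V = θ·R_c·A = 6.248279·11.2958·272.7500 = 19250.426 mm³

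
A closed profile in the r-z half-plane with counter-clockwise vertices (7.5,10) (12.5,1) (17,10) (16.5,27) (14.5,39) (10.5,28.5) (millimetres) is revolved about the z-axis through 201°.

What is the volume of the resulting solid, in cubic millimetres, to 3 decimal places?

Profile (r,z), 6 vertices: (7.5,10) (12.5,1) (17,10) (16.5,27) (14.5,39) (10.5,28.5)
edge 0: (7.5,10)→(12.5,1)  cross = 7.5·1 − 12.5·10 = -117.5000; (r_i+r_j)·cross = 20·-117.5000 = -2350.0000
edge 1: (12.5,1)→(17,10)  cross = 12.5·10 − 17·1 = 108.0000; (r_i+r_j)·cross = 29.5·108.0000 = 3186.0000
edge 2: (17,10)→(16.5,27)  cross = 17·27 − 16.5·10 = 294.0000; (r_i+r_j)·cross = 33.5·294.0000 = 9849.0000
edge 3: (16.5,27)→(14.5,39)  cross = 16.5·39 − 14.5·27 = 252.0000; (r_i+r_j)·cross = 31·252.0000 = 7812.0000
edge 4: (14.5,39)→(10.5,28.5)  cross = 14.5·28.5 − 10.5·39 = 3.7500; (r_i+r_j)·cross = 25·3.7500 = 93.7500
edge 5: (10.5,28.5)→(7.5,10)  cross = 10.5·10 − 7.5·28.5 = -108.7500; (r_i+r_j)·cross = 18·-108.7500 = -1957.5000
Σcross = 431.5000 → A = |Σcross|/2 = 215.7500 mm²
Σ(r_i+r_j)·cross = 16633.2500 → first moment M = |Σ|/6 = 2772.2083
R_c = M/A = 2772.2083/215.7500 = 12.8492 mm
θ = 201° = 3.508112 rad
V = θ·R_c·A = 3.508112·12.8492·215.7500 = 9725.217 mm³

Volume = 9725.217 mm³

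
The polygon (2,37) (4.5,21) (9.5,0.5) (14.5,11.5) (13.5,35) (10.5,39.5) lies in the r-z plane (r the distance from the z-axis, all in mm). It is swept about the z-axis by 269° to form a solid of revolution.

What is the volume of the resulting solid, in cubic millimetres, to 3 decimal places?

Volume = 12979.150 mm³

Profile (r,z), 6 vertices: (2,37) (4.5,21) (9.5,0.5) (14.5,11.5) (13.5,35) (10.5,39.5)
edge 0: (2,37)→(4.5,21)  cross = 2·21 − 4.5·37 = -124.5000; (r_i+r_j)·cross = 6.5·-124.5000 = -809.2500
edge 1: (4.5,21)→(9.5,0.5)  cross = 4.5·0.5 − 9.5·21 = -197.2500; (r_i+r_j)·cross = 14·-197.2500 = -2761.5000
edge 2: (9.5,0.5)→(14.5,11.5)  cross = 9.5·11.5 − 14.5·0.5 = 102.0000; (r_i+r_j)·cross = 24·102.0000 = 2448.0000
edge 3: (14.5,11.5)→(13.5,35)  cross = 14.5·35 − 13.5·11.5 = 352.2500; (r_i+r_j)·cross = 28·352.2500 = 9863.0000
edge 4: (13.5,35)→(10.5,39.5)  cross = 13.5·39.5 − 10.5·35 = 165.7500; (r_i+r_j)·cross = 24·165.7500 = 3978.0000
edge 5: (10.5,39.5)→(2,37)  cross = 10.5·37 − 2·39.5 = 309.5000; (r_i+r_j)·cross = 12.5·309.5000 = 3868.7500
Σcross = 607.7500 → A = |Σcross|/2 = 303.8750 mm²
Σ(r_i+r_j)·cross = 16587.0000 → first moment M = |Σ|/6 = 2764.5000
R_c = M/A = 2764.5000/303.8750 = 9.0975 mm
θ = 269° = 4.694936 rad
V = θ·R_c·A = 4.694936·9.0975·303.8750 = 12979.150 mm³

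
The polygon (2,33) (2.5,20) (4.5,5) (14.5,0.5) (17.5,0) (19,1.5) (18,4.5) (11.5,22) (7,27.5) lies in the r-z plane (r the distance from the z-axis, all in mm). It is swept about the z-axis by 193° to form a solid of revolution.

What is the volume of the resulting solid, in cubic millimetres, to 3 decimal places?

Profile (r,z), 9 vertices: (2,33) (2.5,20) (4.5,5) (14.5,0.5) (17.5,0) (19,1.5) (18,4.5) (11.5,22) (7,27.5)
edge 0: (2,33)→(2.5,20)  cross = 2·20 − 2.5·33 = -42.5000; (r_i+r_j)·cross = 4.5·-42.5000 = -191.2500
edge 1: (2.5,20)→(4.5,5)  cross = 2.5·5 − 4.5·20 = -77.5000; (r_i+r_j)·cross = 7·-77.5000 = -542.5000
edge 2: (4.5,5)→(14.5,0.5)  cross = 4.5·0.5 − 14.5·5 = -70.2500; (r_i+r_j)·cross = 19·-70.2500 = -1334.7500
edge 3: (14.5,0.5)→(17.5,0)  cross = 14.5·0 − 17.5·0.5 = -8.7500; (r_i+r_j)·cross = 32·-8.7500 = -280.0000
edge 4: (17.5,0)→(19,1.5)  cross = 17.5·1.5 − 19·0 = 26.2500; (r_i+r_j)·cross = 36.5·26.2500 = 958.1250
edge 5: (19,1.5)→(18,4.5)  cross = 19·4.5 − 18·1.5 = 58.5000; (r_i+r_j)·cross = 37·58.5000 = 2164.5000
edge 6: (18,4.5)→(11.5,22)  cross = 18·22 − 11.5·4.5 = 344.2500; (r_i+r_j)·cross = 29.5·344.2500 = 10155.3750
edge 7: (11.5,22)→(7,27.5)  cross = 11.5·27.5 − 7·22 = 162.2500; (r_i+r_j)·cross = 18.5·162.2500 = 3001.6250
edge 8: (7,27.5)→(2,33)  cross = 7·33 − 2·27.5 = 176.0000; (r_i+r_j)·cross = 9·176.0000 = 1584.0000
Σcross = 568.2500 → A = |Σcross|/2 = 284.1250 mm²
Σ(r_i+r_j)·cross = 15515.1250 → first moment M = |Σ|/6 = 2585.8542
R_c = M/A = 2585.8542/284.1250 = 9.1011 mm
θ = 193° = 3.368485 rad
V = θ·R_c·A = 3.368485·9.1011·284.1250 = 8710.412 mm³

Volume = 8710.412 mm³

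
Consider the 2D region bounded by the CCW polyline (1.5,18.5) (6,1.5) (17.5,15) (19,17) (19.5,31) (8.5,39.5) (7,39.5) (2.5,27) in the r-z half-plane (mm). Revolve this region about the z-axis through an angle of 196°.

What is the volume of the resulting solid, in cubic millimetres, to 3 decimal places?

Profile (r,z), 8 vertices: (1.5,18.5) (6,1.5) (17.5,15) (19,17) (19.5,31) (8.5,39.5) (7,39.5) (2.5,27)
edge 0: (1.5,18.5)→(6,1.5)  cross = 1.5·1.5 − 6·18.5 = -108.7500; (r_i+r_j)·cross = 7.5·-108.7500 = -815.6250
edge 1: (6,1.5)→(17.5,15)  cross = 6·15 − 17.5·1.5 = 63.7500; (r_i+r_j)·cross = 23.5·63.7500 = 1498.1250
edge 2: (17.5,15)→(19,17)  cross = 17.5·17 − 19·15 = 12.5000; (r_i+r_j)·cross = 36.5·12.5000 = 456.2500
edge 3: (19,17)→(19.5,31)  cross = 19·31 − 19.5·17 = 257.5000; (r_i+r_j)·cross = 38.5·257.5000 = 9913.7500
edge 4: (19.5,31)→(8.5,39.5)  cross = 19.5·39.5 − 8.5·31 = 506.7500; (r_i+r_j)·cross = 28·506.7500 = 14189.0000
edge 5: (8.5,39.5)→(7,39.5)  cross = 8.5·39.5 − 7·39.5 = 59.2500; (r_i+r_j)·cross = 15.5·59.2500 = 918.3750
edge 6: (7,39.5)→(2.5,27)  cross = 7·27 − 2.5·39.5 = 90.2500; (r_i+r_j)·cross = 9.5·90.2500 = 857.3750
edge 7: (2.5,27)→(1.5,18.5)  cross = 2.5·18.5 − 1.5·27 = 5.7500; (r_i+r_j)·cross = 4·5.7500 = 23.0000
Σcross = 887.0000 → A = |Σcross|/2 = 443.5000 mm²
Σ(r_i+r_j)·cross = 27040.2500 → first moment M = |Σ|/6 = 4506.7083
R_c = M/A = 4506.7083/443.5000 = 10.1617 mm
θ = 196° = 3.420845 rad
V = θ·R_c·A = 3.420845·10.1617·443.5000 = 15416.752 mm³

Volume = 15416.752 mm³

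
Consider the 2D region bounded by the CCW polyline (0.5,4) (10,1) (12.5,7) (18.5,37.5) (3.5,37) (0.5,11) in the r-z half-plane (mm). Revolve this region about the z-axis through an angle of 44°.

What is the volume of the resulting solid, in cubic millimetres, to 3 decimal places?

Profile (r,z), 6 vertices: (0.5,4) (10,1) (12.5,7) (18.5,37.5) (3.5,37) (0.5,11)
edge 0: (0.5,4)→(10,1)  cross = 0.5·1 − 10·4 = -39.5000; (r_i+r_j)·cross = 10.5·-39.5000 = -414.7500
edge 1: (10,1)→(12.5,7)  cross = 10·7 − 12.5·1 = 57.5000; (r_i+r_j)·cross = 22.5·57.5000 = 1293.7500
edge 2: (12.5,7)→(18.5,37.5)  cross = 12.5·37.5 − 18.5·7 = 339.2500; (r_i+r_j)·cross = 31·339.2500 = 10516.7500
edge 3: (18.5,37.5)→(3.5,37)  cross = 18.5·37 − 3.5·37.5 = 553.2500; (r_i+r_j)·cross = 22·553.2500 = 12171.5000
edge 4: (3.5,37)→(0.5,11)  cross = 3.5·11 − 0.5·37 = 20.0000; (r_i+r_j)·cross = 4·20.0000 = 80.0000
edge 5: (0.5,11)→(0.5,4)  cross = 0.5·4 − 0.5·11 = -3.5000; (r_i+r_j)·cross = 1·-3.5000 = -3.5000
Σcross = 927.0000 → A = |Σcross|/2 = 463.5000 mm²
Σ(r_i+r_j)·cross = 23643.7500 → first moment M = |Σ|/6 = 3940.6250
R_c = M/A = 3940.6250/463.5000 = 8.5019 mm
θ = 44° = 0.767945 rad
V = θ·R_c·A = 0.767945·8.5019·463.5000 = 3026.183 mm³

Volume = 3026.183 mm³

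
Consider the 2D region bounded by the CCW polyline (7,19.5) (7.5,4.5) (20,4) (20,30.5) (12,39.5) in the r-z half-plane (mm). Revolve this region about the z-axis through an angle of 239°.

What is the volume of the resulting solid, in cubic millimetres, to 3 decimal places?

Volume = 21306.233 mm³

Profile (r,z), 5 vertices: (7,19.5) (7.5,4.5) (20,4) (20,30.5) (12,39.5)
edge 0: (7,19.5)→(7.5,4.5)  cross = 7·4.5 − 7.5·19.5 = -114.7500; (r_i+r_j)·cross = 14.5·-114.7500 = -1663.8750
edge 1: (7.5,4.5)→(20,4)  cross = 7.5·4 − 20·4.5 = -60.0000; (r_i+r_j)·cross = 27.5·-60.0000 = -1650.0000
edge 2: (20,4)→(20,30.5)  cross = 20·30.5 − 20·4 = 530.0000; (r_i+r_j)·cross = 40·530.0000 = 21200.0000
edge 3: (20,30.5)→(12,39.5)  cross = 20·39.5 − 12·30.5 = 424.0000; (r_i+r_j)·cross = 32·424.0000 = 13568.0000
edge 4: (12,39.5)→(7,19.5)  cross = 12·19.5 − 7·39.5 = -42.5000; (r_i+r_j)·cross = 19·-42.5000 = -807.5000
Σcross = 736.7500 → A = |Σcross|/2 = 368.3750 mm²
Σ(r_i+r_j)·cross = 30646.6250 → first moment M = |Σ|/6 = 5107.7708
R_c = M/A = 5107.7708/368.3750 = 13.8657 mm
θ = 239° = 4.171337 rad
V = θ·R_c·A = 4.171337·13.8657·368.3750 = 21306.233 mm³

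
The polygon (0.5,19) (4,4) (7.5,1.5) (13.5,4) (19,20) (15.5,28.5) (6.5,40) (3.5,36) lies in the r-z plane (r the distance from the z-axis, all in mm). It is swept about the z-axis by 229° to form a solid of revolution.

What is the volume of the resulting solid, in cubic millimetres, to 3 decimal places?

Volume = 16377.570 mm³

Profile (r,z), 8 vertices: (0.5,19) (4,4) (7.5,1.5) (13.5,4) (19,20) (15.5,28.5) (6.5,40) (3.5,36)
edge 0: (0.5,19)→(4,4)  cross = 0.5·4 − 4·19 = -74.0000; (r_i+r_j)·cross = 4.5·-74.0000 = -333.0000
edge 1: (4,4)→(7.5,1.5)  cross = 4·1.5 − 7.5·4 = -24.0000; (r_i+r_j)·cross = 11.5·-24.0000 = -276.0000
edge 2: (7.5,1.5)→(13.5,4)  cross = 7.5·4 − 13.5·1.5 = 9.7500; (r_i+r_j)·cross = 21·9.7500 = 204.7500
edge 3: (13.5,4)→(19,20)  cross = 13.5·20 − 19·4 = 194.0000; (r_i+r_j)·cross = 32.5·194.0000 = 6305.0000
edge 4: (19,20)→(15.5,28.5)  cross = 19·28.5 − 15.5·20 = 231.5000; (r_i+r_j)·cross = 34.5·231.5000 = 7986.7500
edge 5: (15.5,28.5)→(6.5,40)  cross = 15.5·40 − 6.5·28.5 = 434.7500; (r_i+r_j)·cross = 22·434.7500 = 9564.5000
edge 6: (6.5,40)→(3.5,36)  cross = 6.5·36 − 3.5·40 = 94.0000; (r_i+r_j)·cross = 10·94.0000 = 940.0000
edge 7: (3.5,36)→(0.5,19)  cross = 3.5·19 − 0.5·36 = 48.5000; (r_i+r_j)·cross = 4·48.5000 = 194.0000
Σcross = 914.5000 → A = |Σcross|/2 = 457.2500 mm²
Σ(r_i+r_j)·cross = 24586.0000 → first moment M = |Σ|/6 = 4097.6667
R_c = M/A = 4097.6667/457.2500 = 8.9615 mm
θ = 229° = 3.996804 rad
V = θ·R_c·A = 3.996804·8.9615·457.2500 = 16377.570 mm³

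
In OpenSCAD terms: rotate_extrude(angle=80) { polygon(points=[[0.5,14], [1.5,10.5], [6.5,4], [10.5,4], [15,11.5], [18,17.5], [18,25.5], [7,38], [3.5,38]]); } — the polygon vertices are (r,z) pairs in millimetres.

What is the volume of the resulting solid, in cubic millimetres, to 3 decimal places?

Profile (r,z), 9 vertices: (0.5,14) (1.5,10.5) (6.5,4) (10.5,4) (15,11.5) (18,17.5) (18,25.5) (7,38) (3.5,38)
edge 0: (0.5,14)→(1.5,10.5)  cross = 0.5·10.5 − 1.5·14 = -15.7500; (r_i+r_j)·cross = 2·-15.7500 = -31.5000
edge 1: (1.5,10.5)→(6.5,4)  cross = 1.5·4 − 6.5·10.5 = -62.2500; (r_i+r_j)·cross = 8·-62.2500 = -498.0000
edge 2: (6.5,4)→(10.5,4)  cross = 6.5·4 − 10.5·4 = -16.0000; (r_i+r_j)·cross = 17·-16.0000 = -272.0000
edge 3: (10.5,4)→(15,11.5)  cross = 10.5·11.5 − 15·4 = 60.7500; (r_i+r_j)·cross = 25.5·60.7500 = 1549.1250
edge 4: (15,11.5)→(18,17.5)  cross = 15·17.5 − 18·11.5 = 55.5000; (r_i+r_j)·cross = 33·55.5000 = 1831.5000
edge 5: (18,17.5)→(18,25.5)  cross = 18·25.5 − 18·17.5 = 144.0000; (r_i+r_j)·cross = 36·144.0000 = 5184.0000
edge 6: (18,25.5)→(7,38)  cross = 18·38 − 7·25.5 = 505.5000; (r_i+r_j)·cross = 25·505.5000 = 12637.5000
edge 7: (7,38)→(3.5,38)  cross = 7·38 − 3.5·38 = 133.0000; (r_i+r_j)·cross = 10.5·133.0000 = 1396.5000
edge 8: (3.5,38)→(0.5,14)  cross = 3.5·14 − 0.5·38 = 30.0000; (r_i+r_j)·cross = 4·30.0000 = 120.0000
Σcross = 834.7500 → A = |Σcross|/2 = 417.3750 mm²
Σ(r_i+r_j)·cross = 21917.1250 → first moment M = |Σ|/6 = 3652.8542
R_c = M/A = 3652.8542/417.3750 = 8.7520 mm
θ = 80° = 1.396263 rad
V = θ·R_c·A = 1.396263·8.7520·417.3750 = 5100.347 mm³

Volume = 5100.347 mm³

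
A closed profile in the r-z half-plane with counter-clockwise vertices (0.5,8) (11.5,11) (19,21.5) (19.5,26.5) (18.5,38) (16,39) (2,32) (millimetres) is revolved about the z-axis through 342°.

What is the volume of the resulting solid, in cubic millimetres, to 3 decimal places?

Volume = 24501.360 mm³

Profile (r,z), 7 vertices: (0.5,8) (11.5,11) (19,21.5) (19.5,26.5) (18.5,38) (16,39) (2,32)
edge 0: (0.5,8)→(11.5,11)  cross = 0.5·11 − 11.5·8 = -86.5000; (r_i+r_j)·cross = 12·-86.5000 = -1038.0000
edge 1: (11.5,11)→(19,21.5)  cross = 11.5·21.5 − 19·11 = 38.2500; (r_i+r_j)·cross = 30.5·38.2500 = 1166.6250
edge 2: (19,21.5)→(19.5,26.5)  cross = 19·26.5 − 19.5·21.5 = 84.2500; (r_i+r_j)·cross = 38.5·84.2500 = 3243.6250
edge 3: (19.5,26.5)→(18.5,38)  cross = 19.5·38 − 18.5·26.5 = 250.7500; (r_i+r_j)·cross = 38·250.7500 = 9528.5000
edge 4: (18.5,38)→(16,39)  cross = 18.5·39 − 16·38 = 113.5000; (r_i+r_j)·cross = 34.5·113.5000 = 3915.7500
edge 5: (16,39)→(2,32)  cross = 16·32 − 2·39 = 434.0000; (r_i+r_j)·cross = 18·434.0000 = 7812.0000
edge 6: (2,32)→(0.5,8)  cross = 2·8 − 0.5·32 = 0.0000; (r_i+r_j)·cross = 2.5·0.0000 = 0.0000
Σcross = 834.2500 → A = |Σcross|/2 = 417.1250 mm²
Σ(r_i+r_j)·cross = 24628.5000 → first moment M = |Σ|/6 = 4104.7500
R_c = M/A = 4104.7500/417.1250 = 9.8406 mm
θ = 342° = 5.969026 rad
V = θ·R_c·A = 5.969026·9.8406·417.1250 = 24501.360 mm³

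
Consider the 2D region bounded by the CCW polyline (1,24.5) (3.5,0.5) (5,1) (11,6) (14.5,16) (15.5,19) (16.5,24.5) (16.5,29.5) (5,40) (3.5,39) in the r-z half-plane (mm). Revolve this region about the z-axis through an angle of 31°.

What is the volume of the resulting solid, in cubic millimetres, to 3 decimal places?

Volume = 1764.055 mm³

Profile (r,z), 10 vertices: (1,24.5) (3.5,0.5) (5,1) (11,6) (14.5,16) (15.5,19) (16.5,24.5) (16.5,29.5) (5,40) (3.5,39)
edge 0: (1,24.5)→(3.5,0.5)  cross = 1·0.5 − 3.5·24.5 = -85.2500; (r_i+r_j)·cross = 4.5·-85.2500 = -383.6250
edge 1: (3.5,0.5)→(5,1)  cross = 3.5·1 − 5·0.5 = 1.0000; (r_i+r_j)·cross = 8.5·1.0000 = 8.5000
edge 2: (5,1)→(11,6)  cross = 5·6 − 11·1 = 19.0000; (r_i+r_j)·cross = 16·19.0000 = 304.0000
edge 3: (11,6)→(14.5,16)  cross = 11·16 − 14.5·6 = 89.0000; (r_i+r_j)·cross = 25.5·89.0000 = 2269.5000
edge 4: (14.5,16)→(15.5,19)  cross = 14.5·19 − 15.5·16 = 27.5000; (r_i+r_j)·cross = 30·27.5000 = 825.0000
edge 5: (15.5,19)→(16.5,24.5)  cross = 15.5·24.5 − 16.5·19 = 66.2500; (r_i+r_j)·cross = 32·66.2500 = 2120.0000
edge 6: (16.5,24.5)→(16.5,29.5)  cross = 16.5·29.5 − 16.5·24.5 = 82.5000; (r_i+r_j)·cross = 33·82.5000 = 2722.5000
edge 7: (16.5,29.5)→(5,40)  cross = 16.5·40 − 5·29.5 = 512.5000; (r_i+r_j)·cross = 21.5·512.5000 = 11018.7500
edge 8: (5,40)→(3.5,39)  cross = 5·39 − 3.5·40 = 55.0000; (r_i+r_j)·cross = 8.5·55.0000 = 467.5000
edge 9: (3.5,39)→(1,24.5)  cross = 3.5·24.5 − 1·39 = 46.7500; (r_i+r_j)·cross = 4.5·46.7500 = 210.3750
Σcross = 814.2500 → A = |Σcross|/2 = 407.1250 mm²
Σ(r_i+r_j)·cross = 19562.5000 → first moment M = |Σ|/6 = 3260.4167
R_c = M/A = 3260.4167/407.1250 = 8.0084 mm
θ = 31° = 0.541052 rad
V = θ·R_c·A = 0.541052·8.0084·407.1250 = 1764.055 mm³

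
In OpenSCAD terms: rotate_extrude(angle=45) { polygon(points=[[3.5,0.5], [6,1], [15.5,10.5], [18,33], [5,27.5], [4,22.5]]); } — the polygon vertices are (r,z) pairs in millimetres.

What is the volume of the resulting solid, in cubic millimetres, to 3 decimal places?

Volume = 2469.635 mm³

Profile (r,z), 6 vertices: (3.5,0.5) (6,1) (15.5,10.5) (18,33) (5,27.5) (4,22.5)
edge 0: (3.5,0.5)→(6,1)  cross = 3.5·1 − 6·0.5 = 0.5000; (r_i+r_j)·cross = 9.5·0.5000 = 4.7500
edge 1: (6,1)→(15.5,10.5)  cross = 6·10.5 − 15.5·1 = 47.5000; (r_i+r_j)·cross = 21.5·47.5000 = 1021.2500
edge 2: (15.5,10.5)→(18,33)  cross = 15.5·33 − 18·10.5 = 322.5000; (r_i+r_j)·cross = 33.5·322.5000 = 10803.7500
edge 3: (18,33)→(5,27.5)  cross = 18·27.5 − 5·33 = 330.0000; (r_i+r_j)·cross = 23·330.0000 = 7590.0000
edge 4: (5,27.5)→(4,22.5)  cross = 5·22.5 − 4·27.5 = 2.5000; (r_i+r_j)·cross = 9·2.5000 = 22.5000
edge 5: (4,22.5)→(3.5,0.5)  cross = 4·0.5 − 3.5·22.5 = -76.7500; (r_i+r_j)·cross = 7.5·-76.7500 = -575.6250
Σcross = 626.2500 → A = |Σcross|/2 = 313.1250 mm²
Σ(r_i+r_j)·cross = 18866.6250 → first moment M = |Σ|/6 = 3144.4375
R_c = M/A = 3144.4375/313.1250 = 10.0421 mm
θ = 45° = 0.785398 rad
V = θ·R_c·A = 0.785398·10.0421·313.1250 = 2469.635 mm³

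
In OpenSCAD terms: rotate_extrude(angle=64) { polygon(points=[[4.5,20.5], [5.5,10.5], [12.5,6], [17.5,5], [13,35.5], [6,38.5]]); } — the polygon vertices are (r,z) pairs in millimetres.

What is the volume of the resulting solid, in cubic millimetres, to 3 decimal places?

Volume = 3388.638 mm³

Profile (r,z), 6 vertices: (4.5,20.5) (5.5,10.5) (12.5,6) (17.5,5) (13,35.5) (6,38.5)
edge 0: (4.5,20.5)→(5.5,10.5)  cross = 4.5·10.5 − 5.5·20.5 = -65.5000; (r_i+r_j)·cross = 10·-65.5000 = -655.0000
edge 1: (5.5,10.5)→(12.5,6)  cross = 5.5·6 − 12.5·10.5 = -98.2500; (r_i+r_j)·cross = 18·-98.2500 = -1768.5000
edge 2: (12.5,6)→(17.5,5)  cross = 12.5·5 − 17.5·6 = -42.5000; (r_i+r_j)·cross = 30·-42.5000 = -1275.0000
edge 3: (17.5,5)→(13,35.5)  cross = 17.5·35.5 − 13·5 = 556.2500; (r_i+r_j)·cross = 30.5·556.2500 = 16965.6250
edge 4: (13,35.5)→(6,38.5)  cross = 13·38.5 − 6·35.5 = 287.5000; (r_i+r_j)·cross = 19·287.5000 = 5462.5000
edge 5: (6,38.5)→(4.5,20.5)  cross = 6·20.5 − 4.5·38.5 = -50.2500; (r_i+r_j)·cross = 10.5·-50.2500 = -527.6250
Σcross = 587.2500 → A = |Σcross|/2 = 293.6250 mm²
Σ(r_i+r_j)·cross = 18202.0000 → first moment M = |Σ|/6 = 3033.6667
R_c = M/A = 3033.6667/293.6250 = 10.3318 mm
θ = 64° = 1.117011 rad
V = θ·R_c·A = 1.117011·10.3318·293.6250 = 3388.638 mm³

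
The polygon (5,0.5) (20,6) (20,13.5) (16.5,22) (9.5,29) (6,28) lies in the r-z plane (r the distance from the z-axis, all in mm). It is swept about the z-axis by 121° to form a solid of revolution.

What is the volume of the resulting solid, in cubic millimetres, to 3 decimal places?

Volume = 7516.640 mm³

Profile (r,z), 6 vertices: (5,0.5) (20,6) (20,13.5) (16.5,22) (9.5,29) (6,28)
edge 0: (5,0.5)→(20,6)  cross = 5·6 − 20·0.5 = 20.0000; (r_i+r_j)·cross = 25·20.0000 = 500.0000
edge 1: (20,6)→(20,13.5)  cross = 20·13.5 − 20·6 = 150.0000; (r_i+r_j)·cross = 40·150.0000 = 6000.0000
edge 2: (20,13.5)→(16.5,22)  cross = 20·22 − 16.5·13.5 = 217.2500; (r_i+r_j)·cross = 36.5·217.2500 = 7929.6250
edge 3: (16.5,22)→(9.5,29)  cross = 16.5·29 − 9.5·22 = 269.5000; (r_i+r_j)·cross = 26·269.5000 = 7007.0000
edge 4: (9.5,29)→(6,28)  cross = 9.5·28 − 6·29 = 92.0000; (r_i+r_j)·cross = 15.5·92.0000 = 1426.0000
edge 5: (6,28)→(5,0.5)  cross = 6·0.5 − 5·28 = -137.0000; (r_i+r_j)·cross = 11·-137.0000 = -1507.0000
Σcross = 611.7500 → A = |Σcross|/2 = 305.8750 mm²
Σ(r_i+r_j)·cross = 21355.6250 → first moment M = |Σ|/6 = 3559.2708
R_c = M/A = 3559.2708/305.8750 = 11.6364 mm
θ = 121° = 2.111848 rad
V = θ·R_c·A = 2.111848·11.6364·305.8750 = 7516.640 mm³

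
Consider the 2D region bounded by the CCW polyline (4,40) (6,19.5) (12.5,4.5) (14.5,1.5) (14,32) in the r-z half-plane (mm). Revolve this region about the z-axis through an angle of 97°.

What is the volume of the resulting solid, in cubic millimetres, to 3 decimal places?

Volume = 3813.731 mm³

Profile (r,z), 5 vertices: (4,40) (6,19.5) (12.5,4.5) (14.5,1.5) (14,32)
edge 0: (4,40)→(6,19.5)  cross = 4·19.5 − 6·40 = -162.0000; (r_i+r_j)·cross = 10·-162.0000 = -1620.0000
edge 1: (6,19.5)→(12.5,4.5)  cross = 6·4.5 − 12.5·19.5 = -216.7500; (r_i+r_j)·cross = 18.5·-216.7500 = -4009.8750
edge 2: (12.5,4.5)→(14.5,1.5)  cross = 12.5·1.5 − 14.5·4.5 = -46.5000; (r_i+r_j)·cross = 27·-46.5000 = -1255.5000
edge 3: (14.5,1.5)→(14,32)  cross = 14.5·32 − 14·1.5 = 443.0000; (r_i+r_j)·cross = 28.5·443.0000 = 12625.5000
edge 4: (14,32)→(4,40)  cross = 14·40 − 4·32 = 432.0000; (r_i+r_j)·cross = 18·432.0000 = 7776.0000
Σcross = 449.7500 → A = |Σcross|/2 = 224.8750 mm²
Σ(r_i+r_j)·cross = 13516.1250 → first moment M = |Σ|/6 = 2252.6875
R_c = M/A = 2252.6875/224.8750 = 10.0175 mm
θ = 97° = 1.692969 rad
V = θ·R_c·A = 1.692969·10.0175·224.8750 = 3813.731 mm³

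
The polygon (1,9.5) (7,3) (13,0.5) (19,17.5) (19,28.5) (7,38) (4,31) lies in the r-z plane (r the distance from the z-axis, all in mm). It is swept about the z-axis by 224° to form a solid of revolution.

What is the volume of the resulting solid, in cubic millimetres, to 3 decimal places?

Profile (r,z), 7 vertices: (1,9.5) (7,3) (13,0.5) (19,17.5) (19,28.5) (7,38) (4,31)
edge 0: (1,9.5)→(7,3)  cross = 1·3 − 7·9.5 = -63.5000; (r_i+r_j)·cross = 8·-63.5000 = -508.0000
edge 1: (7,3)→(13,0.5)  cross = 7·0.5 − 13·3 = -35.5000; (r_i+r_j)·cross = 20·-35.5000 = -710.0000
edge 2: (13,0.5)→(19,17.5)  cross = 13·17.5 − 19·0.5 = 218.0000; (r_i+r_j)·cross = 32·218.0000 = 6976.0000
edge 3: (19,17.5)→(19,28.5)  cross = 19·28.5 − 19·17.5 = 209.0000; (r_i+r_j)·cross = 38·209.0000 = 7942.0000
edge 4: (19,28.5)→(7,38)  cross = 19·38 − 7·28.5 = 522.5000; (r_i+r_j)·cross = 26·522.5000 = 13585.0000
edge 5: (7,38)→(4,31)  cross = 7·31 − 4·38 = 65.0000; (r_i+r_j)·cross = 11·65.0000 = 715.0000
edge 6: (4,31)→(1,9.5)  cross = 4·9.5 − 1·31 = 7.0000; (r_i+r_j)·cross = 5·7.0000 = 35.0000
Σcross = 922.5000 → A = |Σcross|/2 = 461.2500 mm²
Σ(r_i+r_j)·cross = 28035.0000 → first moment M = |Σ|/6 = 4672.5000
R_c = M/A = 4672.5000/461.2500 = 10.1301 mm
θ = 224° = 3.909538 rad
V = θ·R_c·A = 3.909538·10.1301·461.2500 = 18267.314 mm³

Volume = 18267.314 mm³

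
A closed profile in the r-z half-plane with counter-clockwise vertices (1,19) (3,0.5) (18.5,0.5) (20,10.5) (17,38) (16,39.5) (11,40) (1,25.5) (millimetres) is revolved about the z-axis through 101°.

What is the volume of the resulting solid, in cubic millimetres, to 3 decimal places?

Profile (r,z), 8 vertices: (1,19) (3,0.5) (18.5,0.5) (20,10.5) (17,38) (16,39.5) (11,40) (1,25.5)
edge 0: (1,19)→(3,0.5)  cross = 1·0.5 − 3·19 = -56.5000; (r_i+r_j)·cross = 4·-56.5000 = -226.0000
edge 1: (3,0.5)→(18.5,0.5)  cross = 3·0.5 − 18.5·0.5 = -7.7500; (r_i+r_j)·cross = 21.5·-7.7500 = -166.6250
edge 2: (18.5,0.5)→(20,10.5)  cross = 18.5·10.5 − 20·0.5 = 184.2500; (r_i+r_j)·cross = 38.5·184.2500 = 7093.6250
edge 3: (20,10.5)→(17,38)  cross = 20·38 − 17·10.5 = 581.5000; (r_i+r_j)·cross = 37·581.5000 = 21515.5000
edge 4: (17,38)→(16,39.5)  cross = 17·39.5 − 16·38 = 63.5000; (r_i+r_j)·cross = 33·63.5000 = 2095.5000
edge 5: (16,39.5)→(11,40)  cross = 16·40 − 11·39.5 = 205.5000; (r_i+r_j)·cross = 27·205.5000 = 5548.5000
edge 6: (11,40)→(1,25.5)  cross = 11·25.5 − 1·40 = 240.5000; (r_i+r_j)·cross = 12·240.5000 = 2886.0000
edge 7: (1,25.5)→(1,19)  cross = 1·19 − 1·25.5 = -6.5000; (r_i+r_j)·cross = 2·-6.5000 = -13.0000
Σcross = 1204.5000 → A = |Σcross|/2 = 602.2500 mm²
Σ(r_i+r_j)·cross = 38733.5000 → first moment M = |Σ|/6 = 6455.5833
R_c = M/A = 6455.5833/602.2500 = 10.7191 mm
θ = 101° = 1.762783 rad
V = θ·R_c·A = 1.762783·10.7191·602.2500 = 11379.790 mm³

Volume = 11379.790 mm³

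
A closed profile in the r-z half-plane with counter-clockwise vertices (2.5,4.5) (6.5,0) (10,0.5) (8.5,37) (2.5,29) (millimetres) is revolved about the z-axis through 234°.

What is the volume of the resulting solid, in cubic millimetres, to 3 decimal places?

Profile (r,z), 5 vertices: (2.5,4.5) (6.5,0) (10,0.5) (8.5,37) (2.5,29)
edge 0: (2.5,4.5)→(6.5,0)  cross = 2.5·0 − 6.5·4.5 = -29.2500; (r_i+r_j)·cross = 9·-29.2500 = -263.2500
edge 1: (6.5,0)→(10,0.5)  cross = 6.5·0.5 − 10·0 = 3.2500; (r_i+r_j)·cross = 16.5·3.2500 = 53.6250
edge 2: (10,0.5)→(8.5,37)  cross = 10·37 − 8.5·0.5 = 365.7500; (r_i+r_j)·cross = 18.5·365.7500 = 6766.3750
edge 3: (8.5,37)→(2.5,29)  cross = 8.5·29 − 2.5·37 = 154.0000; (r_i+r_j)·cross = 11·154.0000 = 1694.0000
edge 4: (2.5,29)→(2.5,4.5)  cross = 2.5·4.5 − 2.5·29 = -61.2500; (r_i+r_j)·cross = 5·-61.2500 = -306.2500
Σcross = 432.5000 → A = |Σcross|/2 = 216.2500 mm²
Σ(r_i+r_j)·cross = 7944.5000 → first moment M = |Σ|/6 = 1324.0833
R_c = M/A = 1324.0833/216.2500 = 6.1229 mm
θ = 234° = 4.084070 rad
V = θ·R_c·A = 4.084070·6.1229·216.2500 = 5407.650 mm³

Volume = 5407.650 mm³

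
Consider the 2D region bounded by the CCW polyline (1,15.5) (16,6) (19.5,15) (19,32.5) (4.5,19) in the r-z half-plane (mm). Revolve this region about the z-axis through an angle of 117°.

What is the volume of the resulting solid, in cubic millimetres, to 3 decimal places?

Volume = 6468.189 mm³

Profile (r,z), 5 vertices: (1,15.5) (16,6) (19.5,15) (19,32.5) (4.5,19)
edge 0: (1,15.5)→(16,6)  cross = 1·6 − 16·15.5 = -242.0000; (r_i+r_j)·cross = 17·-242.0000 = -4114.0000
edge 1: (16,6)→(19.5,15)  cross = 16·15 − 19.5·6 = 123.0000; (r_i+r_j)·cross = 35.5·123.0000 = 4366.5000
edge 2: (19.5,15)→(19,32.5)  cross = 19.5·32.5 − 19·15 = 348.7500; (r_i+r_j)·cross = 38.5·348.7500 = 13426.8750
edge 3: (19,32.5)→(4.5,19)  cross = 19·19 − 4.5·32.5 = 214.7500; (r_i+r_j)·cross = 23.5·214.7500 = 5046.6250
edge 4: (4.5,19)→(1,15.5)  cross = 4.5·15.5 − 1·19 = 50.7500; (r_i+r_j)·cross = 5.5·50.7500 = 279.1250
Σcross = 495.2500 → A = |Σcross|/2 = 247.6250 mm²
Σ(r_i+r_j)·cross = 19005.1250 → first moment M = |Σ|/6 = 3167.5208
R_c = M/A = 3167.5208/247.6250 = 12.7916 mm
θ = 117° = 2.042035 rad
V = θ·R_c·A = 2.042035·12.7916·247.6250 = 6468.189 mm³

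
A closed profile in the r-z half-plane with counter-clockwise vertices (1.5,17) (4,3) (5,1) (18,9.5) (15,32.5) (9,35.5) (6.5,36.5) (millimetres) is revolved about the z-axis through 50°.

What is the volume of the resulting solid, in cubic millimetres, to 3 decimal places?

Profile (r,z), 7 vertices: (1.5,17) (4,3) (5,1) (18,9.5) (15,32.5) (9,35.5) (6.5,36.5)
edge 0: (1.5,17)→(4,3)  cross = 1.5·3 − 4·17 = -63.5000; (r_i+r_j)·cross = 5.5·-63.5000 = -349.2500
edge 1: (4,3)→(5,1)  cross = 4·1 − 5·3 = -11.0000; (r_i+r_j)·cross = 9·-11.0000 = -99.0000
edge 2: (5,1)→(18,9.5)  cross = 5·9.5 − 18·1 = 29.5000; (r_i+r_j)·cross = 23·29.5000 = 678.5000
edge 3: (18,9.5)→(15,32.5)  cross = 18·32.5 − 15·9.5 = 442.5000; (r_i+r_j)·cross = 33·442.5000 = 14602.5000
edge 4: (15,32.5)→(9,35.5)  cross = 15·35.5 − 9·32.5 = 240.0000; (r_i+r_j)·cross = 24·240.0000 = 5760.0000
edge 5: (9,35.5)→(6.5,36.5)  cross = 9·36.5 − 6.5·35.5 = 97.7500; (r_i+r_j)·cross = 15.5·97.7500 = 1515.1250
edge 6: (6.5,36.5)→(1.5,17)  cross = 6.5·17 − 1.5·36.5 = 55.7500; (r_i+r_j)·cross = 8·55.7500 = 446.0000
Σcross = 791.0000 → A = |Σcross|/2 = 395.5000 mm²
Σ(r_i+r_j)·cross = 22553.8750 → first moment M = |Σ|/6 = 3758.9792
R_c = M/A = 3758.9792/395.5000 = 9.5044 mm
θ = 50° = 0.872665 rad
V = θ·R_c·A = 0.872665·9.5044·395.5000 = 3280.328 mm³

Volume = 3280.328 mm³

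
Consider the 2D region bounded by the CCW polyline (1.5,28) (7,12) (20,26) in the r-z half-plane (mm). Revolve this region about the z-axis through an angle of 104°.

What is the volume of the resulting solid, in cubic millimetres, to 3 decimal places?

Profile (r,z), 3 vertices: (1.5,28) (7,12) (20,26)
edge 0: (1.5,28)→(7,12)  cross = 1.5·12 − 7·28 = -178.0000; (r_i+r_j)·cross = 8.5·-178.0000 = -1513.0000
edge 1: (7,12)→(20,26)  cross = 7·26 − 20·12 = -58.0000; (r_i+r_j)·cross = 27·-58.0000 = -1566.0000
edge 2: (20,26)→(1.5,28)  cross = 20·28 − 1.5·26 = 521.0000; (r_i+r_j)·cross = 21.5·521.0000 = 11201.5000
Σcross = 285.0000 → A = |Σcross|/2 = 142.5000 mm²
Σ(r_i+r_j)·cross = 8122.5000 → first moment M = |Σ|/6 = 1353.7500
R_c = M/A = 1353.7500/142.5000 = 9.5000 mm
θ = 104° = 1.815142 rad
V = θ·R_c·A = 1.815142·9.5000·142.5000 = 2457.249 mm³

Volume = 2457.249 mm³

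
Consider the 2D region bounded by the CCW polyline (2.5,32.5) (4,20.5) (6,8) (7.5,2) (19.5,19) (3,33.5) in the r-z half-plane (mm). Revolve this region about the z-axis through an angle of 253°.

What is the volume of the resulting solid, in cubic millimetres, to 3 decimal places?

Volume = 10462.133 mm³

Profile (r,z), 6 vertices: (2.5,32.5) (4,20.5) (6,8) (7.5,2) (19.5,19) (3,33.5)
edge 0: (2.5,32.5)→(4,20.5)  cross = 2.5·20.5 − 4·32.5 = -78.7500; (r_i+r_j)·cross = 6.5·-78.7500 = -511.8750
edge 1: (4,20.5)→(6,8)  cross = 4·8 − 6·20.5 = -91.0000; (r_i+r_j)·cross = 10·-91.0000 = -910.0000
edge 2: (6,8)→(7.5,2)  cross = 6·2 − 7.5·8 = -48.0000; (r_i+r_j)·cross = 13.5·-48.0000 = -648.0000
edge 3: (7.5,2)→(19.5,19)  cross = 7.5·19 − 19.5·2 = 103.5000; (r_i+r_j)·cross = 27·103.5000 = 2794.5000
edge 4: (19.5,19)→(3,33.5)  cross = 19.5·33.5 − 3·19 = 596.2500; (r_i+r_j)·cross = 22.5·596.2500 = 13415.6250
edge 5: (3,33.5)→(2.5,32.5)  cross = 3·32.5 − 2.5·33.5 = 13.7500; (r_i+r_j)·cross = 5.5·13.7500 = 75.6250
Σcross = 495.7500 → A = |Σcross|/2 = 247.8750 mm²
Σ(r_i+r_j)·cross = 14215.8750 → first moment M = |Σ|/6 = 2369.3125
R_c = M/A = 2369.3125/247.8750 = 9.5585 mm
θ = 253° = 4.415683 rad
V = θ·R_c·A = 4.415683·9.5585·247.8750 = 10462.133 mm³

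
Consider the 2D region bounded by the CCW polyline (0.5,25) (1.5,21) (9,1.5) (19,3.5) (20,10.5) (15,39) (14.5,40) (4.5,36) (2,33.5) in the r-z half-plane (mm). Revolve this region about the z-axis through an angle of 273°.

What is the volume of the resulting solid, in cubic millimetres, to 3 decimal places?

Profile (r,z), 9 vertices: (0.5,25) (1.5,21) (9,1.5) (19,3.5) (20,10.5) (15,39) (14.5,40) (4.5,36) (2,33.5)
edge 0: (0.5,25)→(1.5,21)  cross = 0.5·21 − 1.5·25 = -27.0000; (r_i+r_j)·cross = 2·-27.0000 = -54.0000
edge 1: (1.5,21)→(9,1.5)  cross = 1.5·1.5 − 9·21 = -186.7500; (r_i+r_j)·cross = 10.5·-186.7500 = -1960.8750
edge 2: (9,1.5)→(19,3.5)  cross = 9·3.5 − 19·1.5 = 3.0000; (r_i+r_j)·cross = 28·3.0000 = 84.0000
edge 3: (19,3.5)→(20,10.5)  cross = 19·10.5 − 20·3.5 = 129.5000; (r_i+r_j)·cross = 39·129.5000 = 5050.5000
edge 4: (20,10.5)→(15,39)  cross = 20·39 − 15·10.5 = 622.5000; (r_i+r_j)·cross = 35·622.5000 = 21787.5000
edge 5: (15,39)→(14.5,40)  cross = 15·40 − 14.5·39 = 34.5000; (r_i+r_j)·cross = 29.5·34.5000 = 1017.7500
edge 6: (14.5,40)→(4.5,36)  cross = 14.5·36 − 4.5·40 = 342.0000; (r_i+r_j)·cross = 19·342.0000 = 6498.0000
edge 7: (4.5,36)→(2,33.5)  cross = 4.5·33.5 − 2·36 = 78.7500; (r_i+r_j)·cross = 6.5·78.7500 = 511.8750
edge 8: (2,33.5)→(0.5,25)  cross = 2·25 − 0.5·33.5 = 33.2500; (r_i+r_j)·cross = 2.5·33.2500 = 83.1250
Σcross = 1029.7500 → A = |Σcross|/2 = 514.8750 mm²
Σ(r_i+r_j)·cross = 33017.8750 → first moment M = |Σ|/6 = 5502.9792
R_c = M/A = 5502.9792/514.8750 = 10.6880 mm
θ = 273° = 4.764749 rad
V = θ·R_c·A = 4.764749·10.6880·514.8750 = 26220.314 mm³

Volume = 26220.314 mm³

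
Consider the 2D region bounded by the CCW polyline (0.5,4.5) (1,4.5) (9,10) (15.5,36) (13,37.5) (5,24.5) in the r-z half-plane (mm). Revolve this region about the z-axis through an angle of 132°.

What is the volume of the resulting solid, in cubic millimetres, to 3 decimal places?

Volume = 3637.803 mm³

Profile (r,z), 6 vertices: (0.5,4.5) (1,4.5) (9,10) (15.5,36) (13,37.5) (5,24.5)
edge 0: (0.5,4.5)→(1,4.5)  cross = 0.5·4.5 − 1·4.5 = -2.2500; (r_i+r_j)·cross = 1.5·-2.2500 = -3.3750
edge 1: (1,4.5)→(9,10)  cross = 1·10 − 9·4.5 = -30.5000; (r_i+r_j)·cross = 10·-30.5000 = -305.0000
edge 2: (9,10)→(15.5,36)  cross = 9·36 − 15.5·10 = 169.0000; (r_i+r_j)·cross = 24.5·169.0000 = 4140.5000
edge 3: (15.5,36)→(13,37.5)  cross = 15.5·37.5 − 13·36 = 113.2500; (r_i+r_j)·cross = 28.5·113.2500 = 3227.6250
edge 4: (13,37.5)→(5,24.5)  cross = 13·24.5 − 5·37.5 = 131.0000; (r_i+r_j)·cross = 18·131.0000 = 2358.0000
edge 5: (5,24.5)→(0.5,4.5)  cross = 5·4.5 − 0.5·24.5 = 10.2500; (r_i+r_j)·cross = 5.5·10.2500 = 56.3750
Σcross = 390.7500 → A = |Σcross|/2 = 195.3750 mm²
Σ(r_i+r_j)·cross = 9474.1250 → first moment M = |Σ|/6 = 1579.0208
R_c = M/A = 1579.0208/195.3750 = 8.0820 mm
θ = 132° = 2.303835 rad
V = θ·R_c·A = 2.303835·8.0820·195.3750 = 3637.803 mm³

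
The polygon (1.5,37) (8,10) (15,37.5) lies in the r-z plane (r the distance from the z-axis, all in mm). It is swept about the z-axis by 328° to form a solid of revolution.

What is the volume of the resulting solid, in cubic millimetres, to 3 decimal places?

Profile (r,z), 3 vertices: (1.5,37) (8,10) (15,37.5)
edge 0: (1.5,37)→(8,10)  cross = 1.5·10 − 8·37 = -281.0000; (r_i+r_j)·cross = 9.5·-281.0000 = -2669.5000
edge 1: (8,10)→(15,37.5)  cross = 8·37.5 − 15·10 = 150.0000; (r_i+r_j)·cross = 23·150.0000 = 3450.0000
edge 2: (15,37.5)→(1.5,37)  cross = 15·37 − 1.5·37.5 = 498.7500; (r_i+r_j)·cross = 16.5·498.7500 = 8229.3750
Σcross = 367.7500 → A = |Σcross|/2 = 183.8750 mm²
Σ(r_i+r_j)·cross = 9009.8750 → first moment M = |Σ|/6 = 1501.6458
R_c = M/A = 1501.6458/183.8750 = 8.1667 mm
θ = 328° = 5.724680 rad
V = θ·R_c·A = 5.724680·8.1667·183.8750 = 8596.442 mm³

Volume = 8596.442 mm³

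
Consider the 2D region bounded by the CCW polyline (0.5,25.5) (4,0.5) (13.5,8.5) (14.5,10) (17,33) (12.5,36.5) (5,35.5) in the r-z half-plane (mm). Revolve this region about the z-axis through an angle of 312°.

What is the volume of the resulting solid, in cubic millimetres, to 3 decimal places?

Volume = 19401.377 mm³

Profile (r,z), 7 vertices: (0.5,25.5) (4,0.5) (13.5,8.5) (14.5,10) (17,33) (12.5,36.5) (5,35.5)
edge 0: (0.5,25.5)→(4,0.5)  cross = 0.5·0.5 − 4·25.5 = -101.7500; (r_i+r_j)·cross = 4.5·-101.7500 = -457.8750
edge 1: (4,0.5)→(13.5,8.5)  cross = 4·8.5 − 13.5·0.5 = 27.2500; (r_i+r_j)·cross = 17.5·27.2500 = 476.8750
edge 2: (13.5,8.5)→(14.5,10)  cross = 13.5·10 − 14.5·8.5 = 11.7500; (r_i+r_j)·cross = 28·11.7500 = 329.0000
edge 3: (14.5,10)→(17,33)  cross = 14.5·33 − 17·10 = 308.5000; (r_i+r_j)·cross = 31.5·308.5000 = 9717.7500
edge 4: (17,33)→(12.5,36.5)  cross = 17·36.5 − 12.5·33 = 208.0000; (r_i+r_j)·cross = 29.5·208.0000 = 6136.0000
edge 5: (12.5,36.5)→(5,35.5)  cross = 12.5·35.5 − 5·36.5 = 261.2500; (r_i+r_j)·cross = 17.5·261.2500 = 4571.8750
edge 6: (5,35.5)→(0.5,25.5)  cross = 5·25.5 − 0.5·35.5 = 109.7500; (r_i+r_j)·cross = 5.5·109.7500 = 603.6250
Σcross = 824.7500 → A = |Σcross|/2 = 412.3750 mm²
Σ(r_i+r_j)·cross = 21377.2500 → first moment M = |Σ|/6 = 3562.8750
R_c = M/A = 3562.8750/412.3750 = 8.6399 mm
θ = 312° = 5.445427 rad
V = θ·R_c·A = 5.445427·8.6399·412.3750 = 19401.377 mm³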